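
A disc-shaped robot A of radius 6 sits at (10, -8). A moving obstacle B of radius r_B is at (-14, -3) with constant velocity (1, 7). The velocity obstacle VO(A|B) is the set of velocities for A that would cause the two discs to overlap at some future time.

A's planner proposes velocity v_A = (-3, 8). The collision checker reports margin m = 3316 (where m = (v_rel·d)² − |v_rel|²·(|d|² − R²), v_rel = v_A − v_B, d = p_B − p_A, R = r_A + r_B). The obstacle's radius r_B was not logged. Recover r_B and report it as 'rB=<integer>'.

m = 3316
d = (-24, 5);  v_rel = (-4, 1),  |v_rel|² = 17
v_rel×d = (-4)·(5) − (1)·(-24) = 4
since m = R²·17 − 4²:  R² = (16 + 3316) / 17 = 196
R = √196 = 14  ⇒  r_B = 14 − 6 = 8

rB=8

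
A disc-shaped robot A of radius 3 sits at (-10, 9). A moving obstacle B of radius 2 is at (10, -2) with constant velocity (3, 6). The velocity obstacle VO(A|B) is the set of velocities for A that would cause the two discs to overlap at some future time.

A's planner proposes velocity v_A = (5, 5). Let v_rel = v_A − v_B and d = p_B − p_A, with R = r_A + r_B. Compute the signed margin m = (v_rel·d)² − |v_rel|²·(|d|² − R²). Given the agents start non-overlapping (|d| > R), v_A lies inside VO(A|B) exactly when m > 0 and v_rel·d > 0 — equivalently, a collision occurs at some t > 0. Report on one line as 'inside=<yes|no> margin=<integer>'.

d = (20, -11),  |d|² = 521;  R = 3+2 = 5,  c = 521−5² = 496
v_rel = (2, -1),  |v_rel|² = 5;  v_rel·d = (2)·(20) + (-1)·(-11) = 51
5·t² − 102·t + 496 = 0  ⇒  m = 51² − 5·496 = 121
m = 121 > 0,  v_rel·d = 51 > 0  ⇒  inside

inside=yes margin=121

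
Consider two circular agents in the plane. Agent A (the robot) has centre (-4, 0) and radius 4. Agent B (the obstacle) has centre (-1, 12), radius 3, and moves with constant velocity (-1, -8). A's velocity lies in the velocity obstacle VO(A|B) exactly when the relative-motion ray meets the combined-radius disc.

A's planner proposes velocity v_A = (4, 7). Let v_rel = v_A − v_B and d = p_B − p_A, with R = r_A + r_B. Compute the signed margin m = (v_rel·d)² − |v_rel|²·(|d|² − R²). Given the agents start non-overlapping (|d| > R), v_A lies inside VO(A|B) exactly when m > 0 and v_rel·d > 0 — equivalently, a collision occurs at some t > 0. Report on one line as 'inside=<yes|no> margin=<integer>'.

d = (3, 12),  |d|² = 153;  R = 4+3 = 7,  c = 153−7² = 104
v_rel = (5, 15),  |v_rel|² = 250;  v_rel·d = (5)·(3) + (15)·(12) = 195
250·t² − 390·t + 104 = 0  ⇒  m = 195² − 250·104 = 12025
m = 12025 > 0,  v_rel·d = 195 > 0  ⇒  inside

inside=yes margin=12025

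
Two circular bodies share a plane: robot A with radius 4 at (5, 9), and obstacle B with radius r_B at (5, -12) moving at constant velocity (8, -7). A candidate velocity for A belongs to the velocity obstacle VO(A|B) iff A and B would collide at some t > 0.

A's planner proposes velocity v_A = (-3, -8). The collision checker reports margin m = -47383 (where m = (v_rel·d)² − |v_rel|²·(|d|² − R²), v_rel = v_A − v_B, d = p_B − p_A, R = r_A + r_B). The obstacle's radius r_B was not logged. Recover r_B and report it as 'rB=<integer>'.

m = -47383
d = (0, -21);  v_rel = (-11, -1),  |v_rel|² = 122
v_rel×d = (-11)·(-21) − (-1)·(0) = 231
since m = R²·122 − 231²:  R² = (53361 + -47383) / 122 = 49
R = √49 = 7  ⇒  r_B = 7 − 4 = 3

rB=3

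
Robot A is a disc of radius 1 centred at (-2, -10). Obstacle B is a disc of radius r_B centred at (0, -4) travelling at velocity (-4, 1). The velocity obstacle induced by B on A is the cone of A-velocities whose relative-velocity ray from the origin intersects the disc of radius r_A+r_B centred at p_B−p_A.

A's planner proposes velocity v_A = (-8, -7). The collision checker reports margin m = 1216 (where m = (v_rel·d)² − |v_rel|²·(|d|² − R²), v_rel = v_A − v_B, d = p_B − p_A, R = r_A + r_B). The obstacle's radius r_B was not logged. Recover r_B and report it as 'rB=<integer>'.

m = 1216
d = (2, 6);  v_rel = (-4, -8),  |v_rel|² = 80
v_rel×d = (-4)·(6) − (-8)·(2) = -8
since m = R²·80 − (-8)²:  R² = (64 + 1216) / 80 = 16
R = √16 = 4  ⇒  r_B = 4 − 1 = 3

rB=3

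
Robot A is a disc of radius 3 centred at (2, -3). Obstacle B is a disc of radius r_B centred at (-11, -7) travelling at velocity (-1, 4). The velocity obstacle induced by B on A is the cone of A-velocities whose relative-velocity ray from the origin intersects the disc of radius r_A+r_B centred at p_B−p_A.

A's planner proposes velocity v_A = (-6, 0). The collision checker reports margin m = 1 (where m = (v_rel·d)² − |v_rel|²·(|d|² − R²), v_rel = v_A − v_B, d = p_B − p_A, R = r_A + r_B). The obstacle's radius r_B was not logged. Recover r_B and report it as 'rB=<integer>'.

m = 1
d = (-13, -4);  v_rel = (-5, -4),  |v_rel|² = 41
v_rel×d = (-5)·(-4) − (-4)·(-13) = -32
since m = R²·41 − (-32)²:  R² = (1024 + 1) / 41 = 25
R = √25 = 5  ⇒  r_B = 5 − 3 = 2

rB=2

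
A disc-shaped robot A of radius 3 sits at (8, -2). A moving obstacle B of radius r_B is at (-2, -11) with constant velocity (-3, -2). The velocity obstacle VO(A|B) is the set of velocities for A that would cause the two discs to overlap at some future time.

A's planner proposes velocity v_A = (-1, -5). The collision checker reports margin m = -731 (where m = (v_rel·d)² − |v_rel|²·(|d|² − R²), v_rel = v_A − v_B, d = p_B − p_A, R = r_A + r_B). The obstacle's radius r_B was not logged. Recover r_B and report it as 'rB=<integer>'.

m = -731
d = (-10, -9);  v_rel = (2, -3),  |v_rel|² = 13
v_rel×d = (2)·(-9) − (-3)·(-10) = -48
since m = R²·13 − (-48)²:  R² = (2304 + -731) / 13 = 121
R = √121 = 11  ⇒  r_B = 11 − 3 = 8

rB=8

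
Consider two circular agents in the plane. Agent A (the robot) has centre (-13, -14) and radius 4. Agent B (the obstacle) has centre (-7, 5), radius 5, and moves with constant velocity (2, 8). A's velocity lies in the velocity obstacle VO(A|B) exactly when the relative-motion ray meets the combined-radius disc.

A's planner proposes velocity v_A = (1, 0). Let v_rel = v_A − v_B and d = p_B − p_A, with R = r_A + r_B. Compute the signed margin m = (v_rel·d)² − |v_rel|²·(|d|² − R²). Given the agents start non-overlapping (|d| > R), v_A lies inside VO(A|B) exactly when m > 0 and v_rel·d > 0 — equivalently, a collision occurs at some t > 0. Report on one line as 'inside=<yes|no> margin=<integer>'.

d = (6, 19),  |d|² = 397;  R = 4+5 = 9,  c = 397−9² = 316
v_rel = (-1, -8),  |v_rel|² = 65;  v_rel·d = (-1)·(6) + (-8)·(19) = -158
65·t² + 316·t + 316 = 0  ⇒  m = (-158)² − 65·316 = 4424
m = 4424 > 0,  v_rel·d = -158 < 0  ⇒  outside

inside=no margin=4424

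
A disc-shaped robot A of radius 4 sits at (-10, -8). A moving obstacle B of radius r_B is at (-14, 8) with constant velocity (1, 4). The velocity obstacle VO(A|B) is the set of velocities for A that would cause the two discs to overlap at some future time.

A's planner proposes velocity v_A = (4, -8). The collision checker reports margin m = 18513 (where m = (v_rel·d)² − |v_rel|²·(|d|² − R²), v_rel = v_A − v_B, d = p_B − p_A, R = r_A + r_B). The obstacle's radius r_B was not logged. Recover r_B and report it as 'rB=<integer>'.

m = 18513
d = (-4, 16);  v_rel = (3, -12),  |v_rel|² = 153
v_rel×d = (3)·(16) − (-12)·(-4) = 0
since m = R²·153 − 0²:  R² = (0 + 18513) / 153 = 121
R = √121 = 11  ⇒  r_B = 11 − 4 = 7

rB=7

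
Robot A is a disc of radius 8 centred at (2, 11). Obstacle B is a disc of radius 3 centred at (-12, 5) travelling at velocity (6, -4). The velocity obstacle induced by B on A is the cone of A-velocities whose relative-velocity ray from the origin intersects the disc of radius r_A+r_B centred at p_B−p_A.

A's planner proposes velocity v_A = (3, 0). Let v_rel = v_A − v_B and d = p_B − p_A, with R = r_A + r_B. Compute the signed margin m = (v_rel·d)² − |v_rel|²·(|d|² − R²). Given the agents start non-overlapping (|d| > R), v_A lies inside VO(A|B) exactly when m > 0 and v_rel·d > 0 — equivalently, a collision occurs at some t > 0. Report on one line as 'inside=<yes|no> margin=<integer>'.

d = (-14, -6),  |d|² = 232;  R = 8+3 = 11,  c = 232−11² = 111
v_rel = (-3, 4),  |v_rel|² = 25;  v_rel·d = (-3)·(-14) + (4)·(-6) = 18
25·t² − 36·t + 111 = 0  ⇒  m = 18² − 25·111 = -2451
m = -2451 < 0,  v_rel·d = 18 > 0  ⇒  outside

inside=no margin=-2451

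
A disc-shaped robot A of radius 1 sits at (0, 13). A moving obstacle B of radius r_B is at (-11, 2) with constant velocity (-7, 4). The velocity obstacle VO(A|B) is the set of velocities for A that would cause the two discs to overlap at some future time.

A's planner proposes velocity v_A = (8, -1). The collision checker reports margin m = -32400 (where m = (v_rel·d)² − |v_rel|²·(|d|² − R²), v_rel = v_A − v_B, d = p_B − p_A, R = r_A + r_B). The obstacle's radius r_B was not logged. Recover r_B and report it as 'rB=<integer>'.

m = -32400
d = (-11, -11);  v_rel = (15, -5),  |v_rel|² = 250
v_rel×d = (15)·(-11) − (-5)·(-11) = -220
since m = R²·250 − (-220)²:  R² = (48400 + -32400) / 250 = 64
R = √64 = 8  ⇒  r_B = 8 − 1 = 7

rB=7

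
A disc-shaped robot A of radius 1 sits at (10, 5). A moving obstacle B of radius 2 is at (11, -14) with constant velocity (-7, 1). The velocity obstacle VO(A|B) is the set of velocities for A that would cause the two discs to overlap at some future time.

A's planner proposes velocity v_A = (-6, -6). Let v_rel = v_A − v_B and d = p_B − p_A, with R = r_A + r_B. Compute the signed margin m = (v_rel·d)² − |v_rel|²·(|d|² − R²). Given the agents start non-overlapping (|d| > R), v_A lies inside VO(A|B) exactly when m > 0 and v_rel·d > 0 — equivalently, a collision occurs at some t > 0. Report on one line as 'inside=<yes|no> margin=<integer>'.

d = (1, -19),  |d|² = 362;  R = 1+2 = 3,  c = 362−3² = 353
v_rel = (1, -7),  |v_rel|² = 50;  v_rel·d = (1)·(1) + (-7)·(-19) = 134
50·t² − 268·t + 353 = 0  ⇒  m = 134² − 50·353 = 306
m = 306 > 0,  v_rel·d = 134 > 0  ⇒  inside

inside=yes margin=306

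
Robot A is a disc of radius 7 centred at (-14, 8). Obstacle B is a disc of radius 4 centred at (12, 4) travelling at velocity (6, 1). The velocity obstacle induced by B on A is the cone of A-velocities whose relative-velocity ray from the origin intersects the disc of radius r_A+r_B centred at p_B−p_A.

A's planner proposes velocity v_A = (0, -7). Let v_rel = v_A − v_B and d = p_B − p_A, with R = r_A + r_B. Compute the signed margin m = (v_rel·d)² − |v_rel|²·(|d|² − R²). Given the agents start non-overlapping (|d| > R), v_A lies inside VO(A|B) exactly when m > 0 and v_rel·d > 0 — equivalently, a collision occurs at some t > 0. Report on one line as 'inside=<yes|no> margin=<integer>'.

d = (26, -4),  |d|² = 692;  R = 7+4 = 11,  c = 692−11² = 571
v_rel = (-6, -8),  |v_rel|² = 100;  v_rel·d = (-6)·(26) + (-8)·(-4) = -124
100·t² + 248·t + 571 = 0  ⇒  m = (-124)² − 100·571 = -41724
m = -41724 < 0,  v_rel·d = -124 < 0  ⇒  outside

inside=no margin=-41724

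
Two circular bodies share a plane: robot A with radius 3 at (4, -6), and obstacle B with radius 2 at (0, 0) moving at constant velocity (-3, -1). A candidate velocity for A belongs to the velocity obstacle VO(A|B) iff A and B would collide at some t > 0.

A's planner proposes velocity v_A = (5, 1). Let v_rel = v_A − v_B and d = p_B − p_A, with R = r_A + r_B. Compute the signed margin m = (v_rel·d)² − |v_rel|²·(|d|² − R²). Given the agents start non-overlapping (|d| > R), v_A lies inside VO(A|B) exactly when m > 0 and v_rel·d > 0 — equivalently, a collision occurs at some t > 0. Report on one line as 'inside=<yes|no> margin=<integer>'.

d = (-4, 6),  |d|² = 52;  R = 3+2 = 5,  c = 52−5² = 27
v_rel = (8, 2),  |v_rel|² = 68;  v_rel·d = (8)·(-4) + (2)·(6) = -20
68·t² + 40·t + 27 = 0  ⇒  m = (-20)² − 68·27 = -1436
m = -1436 < 0,  v_rel·d = -20 < 0  ⇒  outside

inside=no margin=-1436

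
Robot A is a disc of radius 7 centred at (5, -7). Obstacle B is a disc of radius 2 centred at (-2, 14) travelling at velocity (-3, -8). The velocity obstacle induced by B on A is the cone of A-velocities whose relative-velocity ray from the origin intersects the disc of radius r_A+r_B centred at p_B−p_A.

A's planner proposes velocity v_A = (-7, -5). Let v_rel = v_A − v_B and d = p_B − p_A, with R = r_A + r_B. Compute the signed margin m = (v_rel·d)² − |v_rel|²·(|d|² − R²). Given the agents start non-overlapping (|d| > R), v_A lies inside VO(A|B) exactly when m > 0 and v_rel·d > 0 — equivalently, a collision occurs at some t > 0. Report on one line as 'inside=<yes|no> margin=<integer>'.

d = (-7, 21),  |d|² = 490;  R = 7+2 = 9,  c = 490−9² = 409
v_rel = (-4, 3),  |v_rel|² = 25;  v_rel·d = (-4)·(-7) + (3)·(21) = 91
25·t² − 182·t + 409 = 0  ⇒  m = 91² − 25·409 = -1944
m = -1944 < 0,  v_rel·d = 91 > 0  ⇒  outside

inside=no margin=-1944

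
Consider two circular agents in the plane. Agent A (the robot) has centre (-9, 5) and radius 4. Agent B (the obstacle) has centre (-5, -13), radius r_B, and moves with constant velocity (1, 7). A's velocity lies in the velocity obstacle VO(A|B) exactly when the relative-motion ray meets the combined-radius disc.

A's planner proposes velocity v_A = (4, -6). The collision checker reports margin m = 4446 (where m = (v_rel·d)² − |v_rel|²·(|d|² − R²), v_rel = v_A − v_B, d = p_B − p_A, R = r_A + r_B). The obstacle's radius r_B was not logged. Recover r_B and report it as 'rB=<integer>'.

m = 4446
d = (4, -18);  v_rel = (3, -13),  |v_rel|² = 178
v_rel×d = (3)·(-18) − (-13)·(4) = -2
since m = R²·178 − (-2)²:  R² = (4 + 4446) / 178 = 25
R = √25 = 5  ⇒  r_B = 5 − 4 = 1

rB=1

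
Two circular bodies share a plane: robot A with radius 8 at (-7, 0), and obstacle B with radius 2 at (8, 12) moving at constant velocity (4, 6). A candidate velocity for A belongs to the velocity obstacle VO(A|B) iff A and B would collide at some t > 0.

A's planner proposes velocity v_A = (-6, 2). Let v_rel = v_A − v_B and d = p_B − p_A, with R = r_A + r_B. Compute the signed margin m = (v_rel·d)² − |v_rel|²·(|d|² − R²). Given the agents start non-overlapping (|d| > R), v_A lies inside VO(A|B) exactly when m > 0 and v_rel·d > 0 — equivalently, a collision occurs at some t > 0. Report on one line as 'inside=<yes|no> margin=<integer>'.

d = (15, 12),  |d|² = 369;  R = 8+2 = 10,  c = 369−10² = 269
v_rel = (-10, -4),  |v_rel|² = 116;  v_rel·d = (-10)·(15) + (-4)·(12) = -198
116·t² + 396·t + 269 = 0  ⇒  m = (-198)² − 116·269 = 8000
m = 8000 > 0,  v_rel·d = -198 < 0  ⇒  outside

inside=no margin=8000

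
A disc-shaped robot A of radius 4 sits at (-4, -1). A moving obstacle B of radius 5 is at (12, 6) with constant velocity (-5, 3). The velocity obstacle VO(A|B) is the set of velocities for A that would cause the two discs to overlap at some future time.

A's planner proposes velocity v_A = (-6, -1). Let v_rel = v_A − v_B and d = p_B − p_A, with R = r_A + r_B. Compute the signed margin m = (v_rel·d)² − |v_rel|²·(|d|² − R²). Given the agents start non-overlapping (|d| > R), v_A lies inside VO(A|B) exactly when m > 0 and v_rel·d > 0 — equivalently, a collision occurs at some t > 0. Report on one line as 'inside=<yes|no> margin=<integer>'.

d = (16, 7),  |d|² = 305;  R = 4+5 = 9,  c = 305−9² = 224
v_rel = (-1, -4),  |v_rel|² = 17;  v_rel·d = (-1)·(16) + (-4)·(7) = -44
17·t² + 88·t + 224 = 0  ⇒  m = (-44)² − 17·224 = -1872
m = -1872 < 0,  v_rel·d = -44 < 0  ⇒  outside

inside=no margin=-1872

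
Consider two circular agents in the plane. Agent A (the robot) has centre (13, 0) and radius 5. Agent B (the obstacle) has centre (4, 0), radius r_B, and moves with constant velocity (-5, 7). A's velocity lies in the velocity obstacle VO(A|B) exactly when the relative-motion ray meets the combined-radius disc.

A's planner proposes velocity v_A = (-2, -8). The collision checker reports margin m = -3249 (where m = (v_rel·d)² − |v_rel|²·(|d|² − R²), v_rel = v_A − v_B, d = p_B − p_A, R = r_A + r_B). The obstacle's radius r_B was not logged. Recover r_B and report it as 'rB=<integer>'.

m = -3249
d = (-9, 0);  v_rel = (3, -15),  |v_rel|² = 234
v_rel×d = (3)·(0) − (-15)·(-9) = -135
since m = R²·234 − (-135)²:  R² = (18225 + -3249) / 234 = 64
R = √64 = 8  ⇒  r_B = 8 − 5 = 3

rB=3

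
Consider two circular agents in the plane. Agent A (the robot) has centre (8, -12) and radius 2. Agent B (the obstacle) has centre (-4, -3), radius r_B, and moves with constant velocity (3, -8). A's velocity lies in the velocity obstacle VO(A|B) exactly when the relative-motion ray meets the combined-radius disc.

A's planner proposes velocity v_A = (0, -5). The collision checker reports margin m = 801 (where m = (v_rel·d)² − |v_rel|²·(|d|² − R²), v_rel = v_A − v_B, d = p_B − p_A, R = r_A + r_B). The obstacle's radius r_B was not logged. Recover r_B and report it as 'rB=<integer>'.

m = 801
d = (-12, 9);  v_rel = (-3, 3),  |v_rel|² = 18
v_rel×d = (-3)·(9) − (3)·(-12) = 9
since m = R²·18 − 9²:  R² = (81 + 801) / 18 = 49
R = √49 = 7  ⇒  r_B = 7 − 2 = 5

rB=5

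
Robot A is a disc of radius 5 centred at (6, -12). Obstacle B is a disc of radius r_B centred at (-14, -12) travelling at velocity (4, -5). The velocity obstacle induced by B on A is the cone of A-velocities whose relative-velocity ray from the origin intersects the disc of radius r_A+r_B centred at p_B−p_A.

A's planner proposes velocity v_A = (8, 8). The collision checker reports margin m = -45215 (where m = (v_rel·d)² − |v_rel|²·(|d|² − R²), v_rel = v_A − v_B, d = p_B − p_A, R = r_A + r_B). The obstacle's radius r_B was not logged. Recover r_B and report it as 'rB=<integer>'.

m = -45215
d = (-20, 0);  v_rel = (4, 13),  |v_rel|² = 185
v_rel×d = (4)·(0) − (13)·(-20) = 260
since m = R²·185 − 260²:  R² = (67600 + -45215) / 185 = 121
R = √121 = 11  ⇒  r_B = 11 − 5 = 6

rB=6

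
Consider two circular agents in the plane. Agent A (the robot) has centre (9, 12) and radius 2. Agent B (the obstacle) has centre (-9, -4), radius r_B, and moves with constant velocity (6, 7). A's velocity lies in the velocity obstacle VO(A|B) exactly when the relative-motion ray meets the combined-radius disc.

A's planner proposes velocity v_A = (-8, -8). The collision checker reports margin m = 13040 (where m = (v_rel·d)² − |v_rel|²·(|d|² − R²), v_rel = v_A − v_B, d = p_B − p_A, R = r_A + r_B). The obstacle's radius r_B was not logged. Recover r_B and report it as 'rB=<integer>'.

m = 13040
d = (-18, -16);  v_rel = (-14, -15),  |v_rel|² = 421
v_rel×d = (-14)·(-16) − (-15)·(-18) = -46
since m = R²·421 − (-46)²:  R² = (2116 + 13040) / 421 = 36
R = √36 = 6  ⇒  r_B = 6 − 2 = 4

rB=4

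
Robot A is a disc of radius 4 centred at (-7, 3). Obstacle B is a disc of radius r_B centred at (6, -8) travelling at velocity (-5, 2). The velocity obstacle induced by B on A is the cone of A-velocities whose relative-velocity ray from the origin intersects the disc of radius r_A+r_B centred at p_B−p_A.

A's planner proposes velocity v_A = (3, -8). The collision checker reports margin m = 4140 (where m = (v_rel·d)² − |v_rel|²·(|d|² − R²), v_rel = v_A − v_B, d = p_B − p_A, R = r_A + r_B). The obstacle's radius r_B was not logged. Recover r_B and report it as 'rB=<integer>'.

m = 4140
d = (13, -11);  v_rel = (8, -10),  |v_rel|² = 164
v_rel×d = (8)·(-11) − (-10)·(13) = 42
since m = R²·164 − 42²:  R² = (1764 + 4140) / 164 = 36
R = √36 = 6  ⇒  r_B = 6 − 4 = 2

rB=2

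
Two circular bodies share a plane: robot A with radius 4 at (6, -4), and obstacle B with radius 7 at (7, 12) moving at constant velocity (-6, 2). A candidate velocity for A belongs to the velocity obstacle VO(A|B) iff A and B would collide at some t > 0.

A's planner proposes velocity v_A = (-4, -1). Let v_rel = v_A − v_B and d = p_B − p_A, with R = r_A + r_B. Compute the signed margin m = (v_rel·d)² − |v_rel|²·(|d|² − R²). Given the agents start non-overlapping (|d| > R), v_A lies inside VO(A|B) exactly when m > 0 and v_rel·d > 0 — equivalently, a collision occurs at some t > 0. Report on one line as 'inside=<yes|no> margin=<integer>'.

d = (1, 16),  |d|² = 257;  R = 4+7 = 11,  c = 257−11² = 136
v_rel = (2, -3),  |v_rel|² = 13;  v_rel·d = (2)·(1) + (-3)·(16) = -46
13·t² + 92·t + 136 = 0  ⇒  m = (-46)² − 13·136 = 348
m = 348 > 0,  v_rel·d = -46 < 0  ⇒  outside

inside=no margin=348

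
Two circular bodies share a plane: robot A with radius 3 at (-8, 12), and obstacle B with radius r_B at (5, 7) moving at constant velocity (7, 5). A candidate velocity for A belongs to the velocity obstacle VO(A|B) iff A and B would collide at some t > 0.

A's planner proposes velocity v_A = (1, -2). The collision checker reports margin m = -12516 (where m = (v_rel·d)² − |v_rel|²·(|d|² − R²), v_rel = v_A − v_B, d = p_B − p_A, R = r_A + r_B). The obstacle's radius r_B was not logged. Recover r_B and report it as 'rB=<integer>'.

m = -12516
d = (13, -5);  v_rel = (-6, -7),  |v_rel|² = 85
v_rel×d = (-6)·(-5) − (-7)·(13) = 121
since m = R²·85 − 121²:  R² = (14641 + -12516) / 85 = 25
R = √25 = 5  ⇒  r_B = 5 − 3 = 2

rB=2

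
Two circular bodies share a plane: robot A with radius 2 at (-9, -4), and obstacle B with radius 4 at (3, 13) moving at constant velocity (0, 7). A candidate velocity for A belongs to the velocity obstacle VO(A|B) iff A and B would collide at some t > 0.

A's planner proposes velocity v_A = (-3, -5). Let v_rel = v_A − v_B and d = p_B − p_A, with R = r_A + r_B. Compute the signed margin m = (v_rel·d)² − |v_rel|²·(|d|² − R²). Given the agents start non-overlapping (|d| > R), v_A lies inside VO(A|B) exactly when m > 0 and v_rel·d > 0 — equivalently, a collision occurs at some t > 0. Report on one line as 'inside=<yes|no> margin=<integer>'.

d = (12, 17),  |d|² = 433;  R = 2+4 = 6,  c = 433−6² = 397
v_rel = (-3, -12),  |v_rel|² = 153;  v_rel·d = (-3)·(12) + (-12)·(17) = -240
153·t² + 480·t + 397 = 0  ⇒  m = (-240)² − 153·397 = -3141
m = -3141 < 0,  v_rel·d = -240 < 0  ⇒  outside

inside=no margin=-3141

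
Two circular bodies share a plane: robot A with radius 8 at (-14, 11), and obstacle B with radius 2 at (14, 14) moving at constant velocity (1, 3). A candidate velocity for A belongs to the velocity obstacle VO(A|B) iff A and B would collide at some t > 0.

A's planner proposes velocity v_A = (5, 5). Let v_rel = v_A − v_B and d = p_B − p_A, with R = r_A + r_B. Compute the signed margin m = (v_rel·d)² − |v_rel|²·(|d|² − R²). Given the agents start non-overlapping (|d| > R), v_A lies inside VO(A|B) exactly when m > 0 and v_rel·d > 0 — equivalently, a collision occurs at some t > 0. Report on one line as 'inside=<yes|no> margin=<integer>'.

d = (28, 3),  |d|² = 793;  R = 8+2 = 10,  c = 793−10² = 693
v_rel = (4, 2),  |v_rel|² = 20;  v_rel·d = (4)·(28) + (2)·(3) = 118
20·t² − 236·t + 693 = 0  ⇒  m = 118² − 20·693 = 64
m = 64 > 0,  v_rel·d = 118 > 0  ⇒  inside

inside=yes margin=64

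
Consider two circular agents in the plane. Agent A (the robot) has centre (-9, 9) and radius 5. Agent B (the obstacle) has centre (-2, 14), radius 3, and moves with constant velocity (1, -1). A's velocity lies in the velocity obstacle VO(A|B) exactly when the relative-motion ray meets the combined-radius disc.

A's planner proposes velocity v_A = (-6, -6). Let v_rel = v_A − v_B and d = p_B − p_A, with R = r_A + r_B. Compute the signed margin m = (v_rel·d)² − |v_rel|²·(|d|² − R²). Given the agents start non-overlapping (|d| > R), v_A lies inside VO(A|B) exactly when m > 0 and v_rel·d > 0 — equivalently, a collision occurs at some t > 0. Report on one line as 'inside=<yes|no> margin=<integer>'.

d = (7, 5),  |d|² = 74;  R = 5+3 = 8,  c = 74−8² = 10
v_rel = (-7, -5),  |v_rel|² = 74;  v_rel·d = (-7)·(7) + (-5)·(5) = -74
74·t² + 148·t + 10 = 0  ⇒  m = (-74)² − 74·10 = 4736
m = 4736 > 0,  v_rel·d = -74 < 0  ⇒  outside

inside=no margin=4736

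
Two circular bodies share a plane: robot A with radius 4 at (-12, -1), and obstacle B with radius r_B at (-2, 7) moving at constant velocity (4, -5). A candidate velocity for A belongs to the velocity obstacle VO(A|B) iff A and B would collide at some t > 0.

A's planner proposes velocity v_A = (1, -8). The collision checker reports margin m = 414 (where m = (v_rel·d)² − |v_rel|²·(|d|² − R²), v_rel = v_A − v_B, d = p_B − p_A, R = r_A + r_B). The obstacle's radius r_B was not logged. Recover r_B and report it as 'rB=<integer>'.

m = 414
d = (10, 8);  v_rel = (-3, -3),  |v_rel|² = 18
v_rel×d = (-3)·(8) − (-3)·(10) = 6
since m = R²·18 − 6²:  R² = (36 + 414) / 18 = 25
R = √25 = 5  ⇒  r_B = 5 − 4 = 1

rB=1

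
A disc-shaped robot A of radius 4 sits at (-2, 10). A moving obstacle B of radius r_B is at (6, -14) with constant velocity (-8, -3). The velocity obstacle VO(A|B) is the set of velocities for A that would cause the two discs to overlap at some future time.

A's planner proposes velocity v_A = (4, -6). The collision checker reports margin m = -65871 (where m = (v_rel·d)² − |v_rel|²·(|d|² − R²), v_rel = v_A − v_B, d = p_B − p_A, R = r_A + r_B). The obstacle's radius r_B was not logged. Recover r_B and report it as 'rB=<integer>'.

m = -65871
d = (8, -24);  v_rel = (12, -3),  |v_rel|² = 153
v_rel×d = (12)·(-24) − (-3)·(8) = -264
since m = R²·153 − (-264)²:  R² = (69696 + -65871) / 153 = 25
R = √25 = 5  ⇒  r_B = 5 − 4 = 1

rB=1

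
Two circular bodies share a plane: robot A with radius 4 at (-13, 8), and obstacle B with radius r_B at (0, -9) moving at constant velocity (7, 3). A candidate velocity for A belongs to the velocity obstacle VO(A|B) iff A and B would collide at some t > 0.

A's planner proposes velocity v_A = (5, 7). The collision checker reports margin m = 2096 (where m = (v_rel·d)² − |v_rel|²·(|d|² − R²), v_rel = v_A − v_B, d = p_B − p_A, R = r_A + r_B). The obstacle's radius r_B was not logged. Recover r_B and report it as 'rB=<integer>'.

m = 2096
d = (13, -17);  v_rel = (-2, 4),  |v_rel|² = 20
v_rel×d = (-2)·(-17) − (4)·(13) = -18
since m = R²·20 − (-18)²:  R² = (324 + 2096) / 20 = 121
R = √121 = 11  ⇒  r_B = 11 − 4 = 7

rB=7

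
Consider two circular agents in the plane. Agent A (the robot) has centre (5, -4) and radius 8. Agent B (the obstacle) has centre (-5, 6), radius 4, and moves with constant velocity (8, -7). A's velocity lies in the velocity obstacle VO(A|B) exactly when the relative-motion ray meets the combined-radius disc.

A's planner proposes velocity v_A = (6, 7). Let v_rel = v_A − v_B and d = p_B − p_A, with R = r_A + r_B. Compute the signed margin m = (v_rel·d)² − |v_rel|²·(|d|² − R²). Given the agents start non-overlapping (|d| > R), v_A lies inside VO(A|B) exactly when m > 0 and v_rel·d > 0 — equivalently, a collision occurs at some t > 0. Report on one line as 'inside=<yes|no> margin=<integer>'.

d = (-10, 10),  |d|² = 200;  R = 8+4 = 12,  c = 200−12² = 56
v_rel = (-2, 14),  |v_rel|² = 200;  v_rel·d = (-2)·(-10) + (14)·(10) = 160
200·t² − 320·t + 56 = 0  ⇒  m = 160² − 200·56 = 14400
m = 14400 > 0,  v_rel·d = 160 > 0  ⇒  inside

inside=yes margin=14400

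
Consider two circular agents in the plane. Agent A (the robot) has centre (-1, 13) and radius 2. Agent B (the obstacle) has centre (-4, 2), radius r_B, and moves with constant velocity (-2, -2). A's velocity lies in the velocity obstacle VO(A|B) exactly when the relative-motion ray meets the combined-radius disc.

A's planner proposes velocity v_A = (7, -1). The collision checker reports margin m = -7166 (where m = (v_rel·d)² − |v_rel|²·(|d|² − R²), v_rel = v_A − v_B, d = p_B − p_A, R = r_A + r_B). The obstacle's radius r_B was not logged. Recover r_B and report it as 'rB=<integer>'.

m = -7166
d = (-3, -11);  v_rel = (9, 1),  |v_rel|² = 82
v_rel×d = (9)·(-11) − (1)·(-3) = -96
since m = R²·82 − (-96)²:  R² = (9216 + -7166) / 82 = 25
R = √25 = 5  ⇒  r_B = 5 − 2 = 3

rB=3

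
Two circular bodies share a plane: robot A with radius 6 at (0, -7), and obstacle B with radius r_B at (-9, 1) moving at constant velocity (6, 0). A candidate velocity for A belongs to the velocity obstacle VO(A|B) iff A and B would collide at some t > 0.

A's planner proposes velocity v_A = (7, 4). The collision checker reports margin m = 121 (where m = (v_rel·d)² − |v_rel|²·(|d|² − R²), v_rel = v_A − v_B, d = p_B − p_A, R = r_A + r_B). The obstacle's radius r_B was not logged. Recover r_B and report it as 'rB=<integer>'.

m = 121
d = (-9, 8);  v_rel = (1, 4),  |v_rel|² = 17
v_rel×d = (1)·(8) − (4)·(-9) = 44
since m = R²·17 − 44²:  R² = (1936 + 121) / 17 = 121
R = √121 = 11  ⇒  r_B = 11 − 6 = 5

rB=5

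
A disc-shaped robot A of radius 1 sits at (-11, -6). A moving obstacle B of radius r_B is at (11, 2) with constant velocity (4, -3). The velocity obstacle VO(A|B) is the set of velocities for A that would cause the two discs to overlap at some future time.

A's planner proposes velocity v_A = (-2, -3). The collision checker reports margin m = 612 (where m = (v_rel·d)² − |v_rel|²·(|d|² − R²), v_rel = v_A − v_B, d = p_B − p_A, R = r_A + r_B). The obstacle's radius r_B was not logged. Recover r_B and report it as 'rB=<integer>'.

m = 612
d = (22, 8);  v_rel = (-6, 0),  |v_rel|² = 36
v_rel×d = (-6)·(8) − (0)·(22) = -48
since m = R²·36 − (-48)²:  R² = (2304 + 612) / 36 = 81
R = √81 = 9  ⇒  r_B = 9 − 1 = 8

rB=8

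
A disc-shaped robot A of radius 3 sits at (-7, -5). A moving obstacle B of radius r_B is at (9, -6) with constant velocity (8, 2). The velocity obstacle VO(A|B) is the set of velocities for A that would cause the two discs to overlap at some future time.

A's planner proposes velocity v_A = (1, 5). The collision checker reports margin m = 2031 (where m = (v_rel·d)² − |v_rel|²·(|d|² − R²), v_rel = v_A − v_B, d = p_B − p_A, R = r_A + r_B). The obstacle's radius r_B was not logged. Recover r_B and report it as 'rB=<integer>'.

m = 2031
d = (16, -1);  v_rel = (-7, 3),  |v_rel|² = 58
v_rel×d = (-7)·(-1) − (3)·(16) = -41
since m = R²·58 − (-41)²:  R² = (1681 + 2031) / 58 = 64
R = √64 = 8  ⇒  r_B = 8 − 3 = 5

rB=5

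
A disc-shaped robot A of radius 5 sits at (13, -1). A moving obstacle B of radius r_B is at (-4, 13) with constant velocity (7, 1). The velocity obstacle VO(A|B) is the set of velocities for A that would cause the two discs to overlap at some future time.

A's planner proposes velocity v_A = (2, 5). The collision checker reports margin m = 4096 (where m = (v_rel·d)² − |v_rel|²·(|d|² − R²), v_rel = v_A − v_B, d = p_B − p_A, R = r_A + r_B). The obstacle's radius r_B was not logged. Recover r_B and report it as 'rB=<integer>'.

m = 4096
d = (-17, 14);  v_rel = (-5, 4),  |v_rel|² = 41
v_rel×d = (-5)·(14) − (4)·(-17) = -2
since m = R²·41 − (-2)²:  R² = (4 + 4096) / 41 = 100
R = √100 = 10  ⇒  r_B = 10 − 5 = 5

rB=5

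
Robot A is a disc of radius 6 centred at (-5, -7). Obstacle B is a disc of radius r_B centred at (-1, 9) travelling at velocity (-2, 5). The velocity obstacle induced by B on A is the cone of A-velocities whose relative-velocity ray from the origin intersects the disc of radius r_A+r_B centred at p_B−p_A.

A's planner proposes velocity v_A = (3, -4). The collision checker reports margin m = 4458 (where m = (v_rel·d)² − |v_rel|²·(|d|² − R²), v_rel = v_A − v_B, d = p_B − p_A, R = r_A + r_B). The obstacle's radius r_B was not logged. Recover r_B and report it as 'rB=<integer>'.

m = 4458
d = (4, 16);  v_rel = (5, -9),  |v_rel|² = 106
v_rel×d = (5)·(16) − (-9)·(4) = 116
since m = R²·106 − 116²:  R² = (13456 + 4458) / 106 = 169
R = √169 = 13  ⇒  r_B = 13 − 6 = 7

rB=7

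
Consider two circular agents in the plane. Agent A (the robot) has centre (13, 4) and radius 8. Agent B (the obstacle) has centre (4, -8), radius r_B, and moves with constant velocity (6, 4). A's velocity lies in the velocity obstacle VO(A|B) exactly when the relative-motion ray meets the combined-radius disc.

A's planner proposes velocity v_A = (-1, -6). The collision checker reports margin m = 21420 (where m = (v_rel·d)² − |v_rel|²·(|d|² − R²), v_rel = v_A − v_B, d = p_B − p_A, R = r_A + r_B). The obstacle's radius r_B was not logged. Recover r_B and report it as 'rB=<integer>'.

m = 21420
d = (-9, -12);  v_rel = (-7, -10),  |v_rel|² = 149
v_rel×d = (-7)·(-12) − (-10)·(-9) = -6
since m = R²·149 − (-6)²:  R² = (36 + 21420) / 149 = 144
R = √144 = 12  ⇒  r_B = 12 − 8 = 4

rB=4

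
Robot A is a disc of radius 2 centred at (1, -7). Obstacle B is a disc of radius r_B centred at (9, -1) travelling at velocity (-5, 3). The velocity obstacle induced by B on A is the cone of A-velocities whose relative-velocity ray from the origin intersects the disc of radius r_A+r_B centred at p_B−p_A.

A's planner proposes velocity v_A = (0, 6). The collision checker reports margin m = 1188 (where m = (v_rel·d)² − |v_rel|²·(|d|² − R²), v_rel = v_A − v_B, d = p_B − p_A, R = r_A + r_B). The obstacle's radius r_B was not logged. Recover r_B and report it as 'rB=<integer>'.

m = 1188
d = (8, 6);  v_rel = (5, 3),  |v_rel|² = 34
v_rel×d = (5)·(6) − (3)·(8) = 6
since m = R²·34 − 6²:  R² = (36 + 1188) / 34 = 36
R = √36 = 6  ⇒  r_B = 6 − 2 = 4

rB=4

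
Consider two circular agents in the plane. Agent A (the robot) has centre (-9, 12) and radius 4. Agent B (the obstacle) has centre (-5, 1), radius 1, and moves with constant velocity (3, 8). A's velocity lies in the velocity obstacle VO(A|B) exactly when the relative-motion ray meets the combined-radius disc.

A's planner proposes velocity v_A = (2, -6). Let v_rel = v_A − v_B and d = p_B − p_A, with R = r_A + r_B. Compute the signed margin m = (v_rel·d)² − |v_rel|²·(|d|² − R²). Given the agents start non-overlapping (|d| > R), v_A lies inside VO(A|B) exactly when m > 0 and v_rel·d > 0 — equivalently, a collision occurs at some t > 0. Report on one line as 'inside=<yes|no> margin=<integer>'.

d = (4, -11),  |d|² = 137;  R = 4+1 = 5,  c = 137−5² = 112
v_rel = (-1, -14),  |v_rel|² = 197;  v_rel·d = (-1)·(4) + (-14)·(-11) = 150
197·t² − 300·t + 112 = 0  ⇒  m = 150² − 197·112 = 436
m = 436 > 0,  v_rel·d = 150 > 0  ⇒  inside

inside=yes margin=436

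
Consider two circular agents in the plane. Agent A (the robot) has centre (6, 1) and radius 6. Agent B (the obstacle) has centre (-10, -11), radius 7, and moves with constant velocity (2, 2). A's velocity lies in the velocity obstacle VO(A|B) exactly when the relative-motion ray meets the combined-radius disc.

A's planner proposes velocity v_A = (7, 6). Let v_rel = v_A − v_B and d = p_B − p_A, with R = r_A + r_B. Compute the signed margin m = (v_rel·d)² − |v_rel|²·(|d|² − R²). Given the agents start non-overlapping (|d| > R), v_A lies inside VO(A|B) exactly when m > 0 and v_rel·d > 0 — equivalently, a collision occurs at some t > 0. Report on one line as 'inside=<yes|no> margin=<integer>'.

d = (-16, -12),  |d|² = 400;  R = 6+7 = 13,  c = 400−13² = 231
v_rel = (5, 4),  |v_rel|² = 41;  v_rel·d = (5)·(-16) + (4)·(-12) = -128
41·t² + 256·t + 231 = 0  ⇒  m = (-128)² − 41·231 = 6913
m = 6913 > 0,  v_rel·d = -128 < 0  ⇒  outside

inside=no margin=6913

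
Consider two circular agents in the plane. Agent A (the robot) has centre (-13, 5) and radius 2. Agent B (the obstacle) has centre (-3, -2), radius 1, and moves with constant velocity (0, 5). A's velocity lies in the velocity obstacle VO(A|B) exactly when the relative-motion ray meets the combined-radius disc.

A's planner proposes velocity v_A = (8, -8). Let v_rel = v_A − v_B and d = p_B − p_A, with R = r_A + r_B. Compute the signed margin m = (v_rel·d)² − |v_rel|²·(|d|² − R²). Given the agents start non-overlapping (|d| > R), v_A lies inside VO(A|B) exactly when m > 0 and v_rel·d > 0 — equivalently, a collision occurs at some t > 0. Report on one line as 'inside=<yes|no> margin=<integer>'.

d = (10, -7),  |d|² = 149;  R = 2+1 = 3,  c = 149−3² = 140
v_rel = (8, -13),  |v_rel|² = 233;  v_rel·d = (8)·(10) + (-13)·(-7) = 171
233·t² − 342·t + 140 = 0  ⇒  m = 171² − 233·140 = -3379
m = -3379 < 0,  v_rel·d = 171 > 0  ⇒  outside

inside=no margin=-3379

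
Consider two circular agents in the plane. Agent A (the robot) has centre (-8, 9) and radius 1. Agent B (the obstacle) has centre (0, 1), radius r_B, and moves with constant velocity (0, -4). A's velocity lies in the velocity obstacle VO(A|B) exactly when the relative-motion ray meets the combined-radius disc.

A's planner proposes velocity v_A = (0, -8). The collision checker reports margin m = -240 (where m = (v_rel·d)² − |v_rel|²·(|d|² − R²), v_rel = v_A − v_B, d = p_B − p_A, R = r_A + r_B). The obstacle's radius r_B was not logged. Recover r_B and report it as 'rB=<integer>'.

m = -240
d = (8, -8);  v_rel = (0, -4),  |v_rel|² = 16
v_rel×d = (0)·(-8) − (-4)·(8) = 32
since m = R²·16 − 32²:  R² = (1024 + -240) / 16 = 49
R = √49 = 7  ⇒  r_B = 7 − 1 = 6

rB=6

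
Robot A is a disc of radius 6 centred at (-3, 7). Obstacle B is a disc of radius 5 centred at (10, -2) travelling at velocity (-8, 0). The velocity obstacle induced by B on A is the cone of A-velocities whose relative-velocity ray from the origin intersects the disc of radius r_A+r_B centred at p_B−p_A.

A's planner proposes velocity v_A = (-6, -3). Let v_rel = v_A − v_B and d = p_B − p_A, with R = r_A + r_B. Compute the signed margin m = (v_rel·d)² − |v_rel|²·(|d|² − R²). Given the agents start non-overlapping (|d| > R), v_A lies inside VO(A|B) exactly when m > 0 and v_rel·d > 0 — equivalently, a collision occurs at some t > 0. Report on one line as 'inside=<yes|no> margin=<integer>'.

d = (13, -9),  |d|² = 250;  R = 6+5 = 11,  c = 250−11² = 129
v_rel = (2, -3),  |v_rel|² = 13;  v_rel·d = (2)·(13) + (-3)·(-9) = 53
13·t² − 106·t + 129 = 0  ⇒  m = 53² − 13·129 = 1132
m = 1132 > 0,  v_rel·d = 53 > 0  ⇒  inside

inside=yes margin=1132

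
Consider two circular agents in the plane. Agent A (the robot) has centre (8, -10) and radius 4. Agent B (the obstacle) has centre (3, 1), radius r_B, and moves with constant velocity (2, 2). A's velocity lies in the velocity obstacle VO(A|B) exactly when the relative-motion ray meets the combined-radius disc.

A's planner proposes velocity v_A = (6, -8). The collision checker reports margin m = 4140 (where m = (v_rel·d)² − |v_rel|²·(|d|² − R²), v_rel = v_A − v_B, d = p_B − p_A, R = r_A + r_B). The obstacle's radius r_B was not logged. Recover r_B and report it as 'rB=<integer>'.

m = 4140
d = (-5, 11);  v_rel = (4, -10),  |v_rel|² = 116
v_rel×d = (4)·(11) − (-10)·(-5) = -6
since m = R²·116 − (-6)²:  R² = (36 + 4140) / 116 = 36
R = √36 = 6  ⇒  r_B = 6 − 4 = 2

rB=2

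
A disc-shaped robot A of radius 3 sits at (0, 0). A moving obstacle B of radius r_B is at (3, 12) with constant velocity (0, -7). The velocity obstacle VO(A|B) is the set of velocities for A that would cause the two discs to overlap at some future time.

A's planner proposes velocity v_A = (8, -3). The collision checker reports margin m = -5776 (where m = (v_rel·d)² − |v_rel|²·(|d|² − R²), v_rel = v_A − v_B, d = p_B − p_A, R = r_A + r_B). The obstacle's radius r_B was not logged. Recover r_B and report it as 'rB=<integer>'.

m = -5776
d = (3, 12);  v_rel = (8, 4),  |v_rel|² = 80
v_rel×d = (8)·(12) − (4)·(3) = 84
since m = R²·80 − 84²:  R² = (7056 + -5776) / 80 = 16
R = √16 = 4  ⇒  r_B = 4 − 3 = 1

rB=1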